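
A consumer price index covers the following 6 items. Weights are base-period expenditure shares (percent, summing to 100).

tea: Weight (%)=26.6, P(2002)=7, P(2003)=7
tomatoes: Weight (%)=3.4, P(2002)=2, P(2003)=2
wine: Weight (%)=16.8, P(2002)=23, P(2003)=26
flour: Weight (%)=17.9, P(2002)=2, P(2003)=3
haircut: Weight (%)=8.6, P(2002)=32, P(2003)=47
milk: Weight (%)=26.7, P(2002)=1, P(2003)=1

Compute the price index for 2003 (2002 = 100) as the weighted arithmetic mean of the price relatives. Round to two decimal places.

115.17

tea: 26.6 × (7/7) = 26.6 × 1.000000 = 26.6000
tomatoes: 3.4 × (2/2) = 3.4 × 1.000000 = 3.4000
wine: 16.8 × (26/23) = 16.8 × 1.130435 = 18.9913
flour: 17.9 × (3/2) = 17.9 × 1.500000 = 26.8500
haircut: 8.6 × (47/32) = 8.6 × 1.468750 = 12.6312
milk: 26.7 × (1/1) = 26.7 × 1.000000 = 26.7000
Index = Σ wᵢ·(p₁ᵢ/p₀ᵢ) = 26.6000 + 3.4000 + 18.9913 + 26.8500 + 12.6312 + 26.7000 = 115.1726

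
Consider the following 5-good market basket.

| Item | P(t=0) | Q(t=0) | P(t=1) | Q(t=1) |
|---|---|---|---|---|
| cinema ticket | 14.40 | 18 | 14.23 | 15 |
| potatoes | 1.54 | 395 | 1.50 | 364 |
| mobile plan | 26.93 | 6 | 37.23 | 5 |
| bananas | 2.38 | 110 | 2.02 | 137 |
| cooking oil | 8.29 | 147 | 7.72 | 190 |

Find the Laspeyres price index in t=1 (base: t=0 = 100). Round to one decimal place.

Laspeyres price index uses base-period quantities as weights.
ΣP(t=1)·Q(t=0) = 14.23×18 + 1.50×395 + 37.23×6 + 2.02×110 + 7.72×147 = 256.14 + 592.5 + 223.38 + 222.2 + 1134.84 = 2429.06
ΣP(t=0)·Q(t=0) = 14.40×18 + 1.54×395 + 26.93×6 + 2.38×110 + 8.29×147 = 259.2 + 608.3 + 161.58 + 261.8 + 1218.63 = 2509.51
Index = 2429.06 / 2509.51 × 100 = 96.7942

96.8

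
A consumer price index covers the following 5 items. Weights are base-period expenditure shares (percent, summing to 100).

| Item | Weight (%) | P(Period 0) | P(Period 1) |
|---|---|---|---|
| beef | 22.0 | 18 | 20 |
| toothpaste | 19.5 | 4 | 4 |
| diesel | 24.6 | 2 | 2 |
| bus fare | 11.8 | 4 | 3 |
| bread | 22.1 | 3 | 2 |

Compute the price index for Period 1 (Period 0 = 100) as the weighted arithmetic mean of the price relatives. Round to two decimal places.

beef: 22.0 × (20/18) = 22.0 × 1.111111 = 24.4444
toothpaste: 19.5 × (4/4) = 19.5 × 1.000000 = 19.5000
diesel: 24.6 × (2/2) = 24.6 × 1.000000 = 24.6000
bus fare: 11.8 × (3/4) = 11.8 × 0.750000 = 8.8500
bread: 22.1 × (2/3) = 22.1 × 0.666667 = 14.7333
Index = Σ wᵢ·(p₁ᵢ/p₀ᵢ) = 24.4444 + 19.5000 + 24.6000 + 8.8500 + 14.7333 = 92.1278

92.13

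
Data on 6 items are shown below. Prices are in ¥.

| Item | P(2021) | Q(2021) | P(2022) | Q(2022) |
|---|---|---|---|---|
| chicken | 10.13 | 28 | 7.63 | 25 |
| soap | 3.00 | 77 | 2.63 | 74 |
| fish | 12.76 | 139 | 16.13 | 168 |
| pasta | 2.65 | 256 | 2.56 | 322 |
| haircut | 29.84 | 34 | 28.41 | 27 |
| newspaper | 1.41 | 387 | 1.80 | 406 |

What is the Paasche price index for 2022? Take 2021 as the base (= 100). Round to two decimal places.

Paasche price index uses current-period quantities as weights.
ΣP(2022)·Q(2022) = 7.63×25 + 2.63×74 + 16.13×168 + 2.56×322 + 28.41×27 + 1.80×406 = 190.75 + 194.62 + 2709.84 + 824.32 + 767.07 + 730.8 = 5417.4
ΣP(2021)·Q(2022) = 10.13×25 + 3.00×74 + 12.76×168 + 2.65×322 + 29.84×27 + 1.41×406 = 253.25 + 222 + 2143.68 + 853.3 + 805.68 + 572.46 = 4850.37
Index = 5417.4 / 4850.37 × 100 = 111.6904

111.69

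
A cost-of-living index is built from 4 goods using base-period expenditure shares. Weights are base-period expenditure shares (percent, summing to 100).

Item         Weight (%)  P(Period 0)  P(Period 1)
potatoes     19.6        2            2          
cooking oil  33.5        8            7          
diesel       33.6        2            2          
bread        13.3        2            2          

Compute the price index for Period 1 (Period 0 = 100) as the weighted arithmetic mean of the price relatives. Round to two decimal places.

potatoes: 19.6 × (2/2) = 19.6 × 1.000000 = 19.6000
cooking oil: 33.5 × (7/8) = 33.5 × 0.875000 = 29.3125
diesel: 33.6 × (2/2) = 33.6 × 1.000000 = 33.6000
bread: 13.3 × (2/2) = 13.3 × 1.000000 = 13.3000
Index = Σ wᵢ·(p₁ᵢ/p₀ᵢ) = 19.6000 + 29.3125 + 33.6000 + 13.3000 = 95.8125

95.81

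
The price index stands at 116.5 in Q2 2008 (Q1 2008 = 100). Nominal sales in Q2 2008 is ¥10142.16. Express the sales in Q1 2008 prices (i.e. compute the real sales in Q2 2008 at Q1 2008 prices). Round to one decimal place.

Real = Nominal ÷ (Index/100) = 10142.16 ÷ (116.5/100)
     = 10142.16 ÷ 1.165 = 8705.7167

8705.7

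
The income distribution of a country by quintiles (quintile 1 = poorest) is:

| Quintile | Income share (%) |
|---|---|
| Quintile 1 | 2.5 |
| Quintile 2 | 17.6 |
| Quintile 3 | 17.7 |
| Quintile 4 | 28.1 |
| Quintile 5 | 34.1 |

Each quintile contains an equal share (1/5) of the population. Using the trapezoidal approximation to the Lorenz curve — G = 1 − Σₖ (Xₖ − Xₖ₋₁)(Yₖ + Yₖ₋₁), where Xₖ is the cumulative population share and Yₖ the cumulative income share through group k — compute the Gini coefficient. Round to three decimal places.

Cumulative income shares Yₖ: 0.0250, 0.2010, 0.3780, 0.6590, 1.0000
Σ (Xₖ−Xₖ₋₁)(Yₖ+Yₖ₋₁) = (1/5)(0.0250+0.0000) + (1/5)(0.2010+0.0250) + (1/5)(0.3780+0.2010) + (1/5)(0.6590+0.3780) + (1/5)(1.0000+0.6590)
  = 0.0050 + 0.0452 + 0.1158 + 0.2074 + 0.3318 = 0.7052
G = 1 − 0.7052 = 0.2948

0.295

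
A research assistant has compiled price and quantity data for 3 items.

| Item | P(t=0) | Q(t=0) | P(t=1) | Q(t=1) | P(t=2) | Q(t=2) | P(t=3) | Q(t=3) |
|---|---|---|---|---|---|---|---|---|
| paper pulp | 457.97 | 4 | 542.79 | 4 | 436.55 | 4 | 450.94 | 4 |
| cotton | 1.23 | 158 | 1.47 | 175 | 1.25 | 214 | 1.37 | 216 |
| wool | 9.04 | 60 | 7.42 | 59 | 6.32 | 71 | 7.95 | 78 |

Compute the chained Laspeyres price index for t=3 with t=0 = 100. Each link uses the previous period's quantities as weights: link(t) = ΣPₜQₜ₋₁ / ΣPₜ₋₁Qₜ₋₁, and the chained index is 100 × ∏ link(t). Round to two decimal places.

97.77

Link t=0→t=1:
ΣP(t=1)Q(t=0) = 542.79×4 + 1.47×158 + 7.42×60 = 2171.16 + 232.26 + 445.2 = 2848.62
ΣP(t=0)Q(t=0) = 457.97×4 + 1.23×158 + 9.04×60 = 1831.88 + 194.34 + 542.4 = 2568.62
link = 2848.62/2568.62 = 1.109008
Link t=1→t=2:
ΣP(t=2)Q(t=1) = 436.55×4 + 1.25×175 + 6.32×59 = 1746.2 + 218.75 + 372.88 = 2337.83
ΣP(t=1)Q(t=1) = 542.79×4 + 1.47×175 + 7.42×59 = 2171.16 + 257.25 + 437.78 = 2866.19
link = 2337.83/2866.19 = 0.815658
Link t=2→t=3:
ΣP(t=3)Q(t=2) = 450.94×4 + 1.37×214 + 7.95×71 = 1803.76 + 293.18 + 564.45 = 2661.39
ΣP(t=2)Q(t=2) = 436.55×4 + 1.25×214 + 6.32×71 = 1746.2 + 267.5 + 448.72 = 2462.42
link = 2661.39/2462.42 = 1.080803
Chained index = 100 × 1.109008 × 0.815658 × 1.080803 = 97.7663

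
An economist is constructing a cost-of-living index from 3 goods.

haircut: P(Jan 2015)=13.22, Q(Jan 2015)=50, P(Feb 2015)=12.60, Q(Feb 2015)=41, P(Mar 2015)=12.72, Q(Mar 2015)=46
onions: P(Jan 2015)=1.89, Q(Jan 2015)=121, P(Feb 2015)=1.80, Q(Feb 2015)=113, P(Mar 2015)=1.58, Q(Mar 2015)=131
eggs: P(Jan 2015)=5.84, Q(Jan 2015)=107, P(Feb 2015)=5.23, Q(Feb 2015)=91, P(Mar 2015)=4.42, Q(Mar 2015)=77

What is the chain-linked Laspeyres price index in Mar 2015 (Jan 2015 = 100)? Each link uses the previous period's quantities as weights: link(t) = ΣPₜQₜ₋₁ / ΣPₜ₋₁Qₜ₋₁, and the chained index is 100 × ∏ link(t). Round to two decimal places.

Link Jan 2015→Feb 2015:
ΣP(Feb 2015)Q(Jan 2015) = 12.60×50 + 1.80×121 + 5.23×107 = 630 + 217.8 + 559.61 = 1407.41
ΣP(Jan 2015)Q(Jan 2015) = 13.22×50 + 1.89×121 + 5.84×107 = 661 + 228.69 + 624.88 = 1514.57
link = 1407.41/1514.57 = 0.929247
Link Feb 2015→Mar 2015:
ΣP(Mar 2015)Q(Feb 2015) = 12.72×41 + 1.58×113 + 4.42×91 = 521.52 + 178.54 + 402.22 = 1102.28
ΣP(Feb 2015)Q(Feb 2015) = 12.60×41 + 1.80×113 + 5.23×91 = 516.6 + 203.4 + 475.93 = 1195.93
link = 1102.28/1195.93 = 0.921693
Chained index = 100 × 0.929247 × 0.921693 = 85.6480

85.65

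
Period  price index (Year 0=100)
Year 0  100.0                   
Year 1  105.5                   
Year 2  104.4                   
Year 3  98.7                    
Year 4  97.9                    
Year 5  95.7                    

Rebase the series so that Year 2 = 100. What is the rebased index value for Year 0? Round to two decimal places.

95.79

Rebased(Year 0) = 100.0 / 104.4 × 100 = 95.7854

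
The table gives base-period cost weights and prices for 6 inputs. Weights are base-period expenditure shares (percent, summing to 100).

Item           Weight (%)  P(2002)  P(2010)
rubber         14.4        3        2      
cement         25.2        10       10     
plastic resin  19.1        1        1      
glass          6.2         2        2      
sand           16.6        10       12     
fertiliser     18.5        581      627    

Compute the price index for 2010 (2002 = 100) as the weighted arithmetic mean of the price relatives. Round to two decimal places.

rubber: 14.4 × (2/3) = 14.4 × 0.666667 = 9.6000
cement: 25.2 × (10/10) = 25.2 × 1.000000 = 25.2000
plastic resin: 19.1 × (1/1) = 19.1 × 1.000000 = 19.1000
glass: 6.2 × (2/2) = 6.2 × 1.000000 = 6.2000
sand: 16.6 × (12/10) = 16.6 × 1.200000 = 19.9200
fertiliser: 18.5 × (627/581) = 18.5 × 1.079174 = 19.9647
Index = Σ wᵢ·(p₁ᵢ/p₀ᵢ) = 9.6000 + 25.2000 + 19.1000 + 6.2000 + 19.9200 + 19.9647 = 99.9847

99.98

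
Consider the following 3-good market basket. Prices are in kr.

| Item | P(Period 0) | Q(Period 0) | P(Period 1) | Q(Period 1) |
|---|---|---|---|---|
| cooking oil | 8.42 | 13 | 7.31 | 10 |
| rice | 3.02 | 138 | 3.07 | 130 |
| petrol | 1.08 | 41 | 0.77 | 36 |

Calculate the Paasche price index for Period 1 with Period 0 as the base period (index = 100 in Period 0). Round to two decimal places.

96.94

Paasche price index uses current-period quantities as weights.
ΣP(Period 1)·Q(Period 1) = 7.31×10 + 3.07×130 + 0.77×36 = 73.1 + 399.1 + 27.72 = 499.92
ΣP(Period 0)·Q(Period 1) = 8.42×10 + 3.02×130 + 1.08×36 = 84.2 + 392.6 + 38.88 = 515.68
Index = 499.92 / 515.68 × 100 = 96.9438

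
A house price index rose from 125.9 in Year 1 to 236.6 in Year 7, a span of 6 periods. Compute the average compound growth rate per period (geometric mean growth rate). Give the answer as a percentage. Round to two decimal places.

Growth factor = (236.6/125.9)^(1/6) = (1.879269)^(1/6) = 1.110874
Growth rate = 1.110874 − 1 = 0.110874 = 11.0874%

11.09%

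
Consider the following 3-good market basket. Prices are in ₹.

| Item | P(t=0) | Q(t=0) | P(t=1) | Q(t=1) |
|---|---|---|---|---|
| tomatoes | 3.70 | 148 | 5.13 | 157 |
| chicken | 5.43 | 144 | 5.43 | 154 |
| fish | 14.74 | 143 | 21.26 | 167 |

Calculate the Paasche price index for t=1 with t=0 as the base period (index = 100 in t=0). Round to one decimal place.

Paasche price index uses current-period quantities as weights.
ΣP(t=1)·Q(t=1) = 5.13×157 + 5.43×154 + 21.26×167 = 805.41 + 836.22 + 3550.42 = 5192.05
ΣP(t=0)·Q(t=1) = 3.70×157 + 5.43×154 + 14.74×167 = 580.9 + 836.22 + 2461.58 = 3878.7
Index = 5192.05 / 3878.7 × 100 = 133.8606

133.9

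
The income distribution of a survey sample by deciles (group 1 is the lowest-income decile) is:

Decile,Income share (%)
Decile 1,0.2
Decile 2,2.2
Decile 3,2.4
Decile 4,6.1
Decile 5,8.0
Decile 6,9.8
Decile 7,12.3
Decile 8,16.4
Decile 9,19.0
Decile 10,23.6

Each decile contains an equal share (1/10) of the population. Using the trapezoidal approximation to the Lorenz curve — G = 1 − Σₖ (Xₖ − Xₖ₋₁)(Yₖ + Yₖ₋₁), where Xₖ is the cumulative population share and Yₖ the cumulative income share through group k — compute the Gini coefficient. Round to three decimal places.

0.419

Cumulative income shares Yₖ: 0.0020, 0.0240, 0.0480, 0.1090, 0.1890, 0.2870, 0.4100, 0.5740, 0.7640, 1.0000
Σ (Xₖ−Xₖ₋₁)(Yₖ+Yₖ₋₁) = (1/10)(0.0020+0.0000) + (1/10)(0.0240+0.0020) + (1/10)(0.0480+0.0240) + (1/10)(0.1090+0.0480) + (1/10)(0.1890+0.1090) + (1/10)(0.2870+0.1890) + (1/10)(0.4100+0.2870) + (1/10)(0.5740+0.4100) + (1/10)(0.7640+0.5740) + (1/10)(1.0000+0.7640)
  = 0.0002 + 0.0026 + 0.0072 + 0.0157 + 0.0298 + 0.0476 + 0.0697 + 0.0984 + 0.1338 + 0.1764 = 0.5814
G = 1 − 0.5814 = 0.4186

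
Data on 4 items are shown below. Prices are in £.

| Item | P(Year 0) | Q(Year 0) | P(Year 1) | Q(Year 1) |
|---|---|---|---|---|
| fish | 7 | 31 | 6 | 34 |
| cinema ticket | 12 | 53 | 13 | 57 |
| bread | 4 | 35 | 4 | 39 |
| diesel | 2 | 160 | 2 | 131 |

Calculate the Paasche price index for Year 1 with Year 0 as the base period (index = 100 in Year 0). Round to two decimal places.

101.72

Paasche price index uses current-period quantities as weights.
ΣP(Year 1)·Q(Year 1) = 6×34 + 13×57 + 4×39 + 2×131 = 204 + 741 + 156 + 262 = 1363
ΣP(Year 0)·Q(Year 1) = 7×34 + 12×57 + 4×39 + 2×131 = 238 + 684 + 156 + 262 = 1340
Index = 1363 / 1340 × 100 = 101.7164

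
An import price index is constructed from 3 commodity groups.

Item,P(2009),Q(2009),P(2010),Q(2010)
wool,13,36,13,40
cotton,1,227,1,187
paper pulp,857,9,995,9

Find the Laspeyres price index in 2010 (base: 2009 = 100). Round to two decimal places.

114.77

Laspeyres price index uses base-period quantities as weights.
ΣP(2010)·Q(2009) = 13×36 + 1×227 + 995×9 = 468 + 227 + 8955 = 9650
ΣP(2009)·Q(2009) = 13×36 + 1×227 + 857×9 = 468 + 227 + 7713 = 8408
Index = 9650 / 8408 × 100 = 114.7716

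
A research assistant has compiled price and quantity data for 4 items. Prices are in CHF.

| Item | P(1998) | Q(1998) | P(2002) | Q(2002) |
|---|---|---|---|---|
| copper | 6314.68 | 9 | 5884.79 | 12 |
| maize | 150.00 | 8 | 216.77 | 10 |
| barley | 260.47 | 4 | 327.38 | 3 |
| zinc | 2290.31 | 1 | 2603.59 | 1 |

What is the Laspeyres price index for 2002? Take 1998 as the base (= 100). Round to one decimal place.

Laspeyres price index uses base-period quantities as weights.
ΣP(2002)·Q(1998) = 5884.79×9 + 216.77×8 + 327.38×4 + 2603.59×1 = 52963.11 + 1734.16 + 1309.52 + 2603.59 = 58610.38
ΣP(1998)·Q(1998) = 6314.68×9 + 150.00×8 + 260.47×4 + 2290.31×1 = 56832.12 + 1200 + 1041.88 + 2290.31 = 61364.31
Index = 58610.38 / 61364.31 × 100 = 95.5122

95.5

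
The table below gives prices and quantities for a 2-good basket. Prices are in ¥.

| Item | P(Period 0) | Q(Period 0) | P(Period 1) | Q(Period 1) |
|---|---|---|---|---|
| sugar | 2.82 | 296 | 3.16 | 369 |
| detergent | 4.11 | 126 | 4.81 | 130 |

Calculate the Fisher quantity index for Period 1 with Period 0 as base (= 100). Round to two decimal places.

Laspeyres component (base-period weights):
ΣP(Period 0)Q(Period 1) = 2.82×369 + 4.11×130 = 1040.58 + 534.3 = 1574.88
ΣP(Period 0)Q(Period 0) = 2.82×296 + 4.11×126 = 834.72 + 517.86 = 1352.58
L = 1574.88 / 1352.58 × 100 = 116.4353
Paasche component (current-period weights):
ΣP(Period 1)Q(Period 1) = 3.16×369 + 4.81×130 = 1166.04 + 625.3 = 1791.34
ΣP(Period 1)Q(Period 0) = 3.16×296 + 4.81×126 = 935.36 + 606.06 = 1541.42
P = 1791.34 / 1541.42 × 100 = 116.2136
Fisher = √(L × P) = √(116.4353 × 116.2136) = 116.3244

116.32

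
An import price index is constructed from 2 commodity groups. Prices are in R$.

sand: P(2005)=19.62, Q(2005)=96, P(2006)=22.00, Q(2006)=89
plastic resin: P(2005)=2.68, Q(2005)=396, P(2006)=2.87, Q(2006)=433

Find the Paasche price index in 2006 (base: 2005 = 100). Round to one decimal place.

110.1

Paasche price index uses current-period quantities as weights.
ΣP(2006)·Q(2006) = 22.00×89 + 2.87×433 = 1958 + 1242.71 = 3200.71
ΣP(2005)·Q(2006) = 19.62×89 + 2.68×433 = 1746.18 + 1160.44 = 2906.62
Index = 3200.71 / 2906.62 × 100 = 110.1179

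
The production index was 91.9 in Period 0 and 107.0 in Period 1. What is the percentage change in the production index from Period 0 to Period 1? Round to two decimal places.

16.43%

Change = (107.0 − 91.9) / 91.9 × 100
       = 15.1 / 91.9 × 100 = 16.4309%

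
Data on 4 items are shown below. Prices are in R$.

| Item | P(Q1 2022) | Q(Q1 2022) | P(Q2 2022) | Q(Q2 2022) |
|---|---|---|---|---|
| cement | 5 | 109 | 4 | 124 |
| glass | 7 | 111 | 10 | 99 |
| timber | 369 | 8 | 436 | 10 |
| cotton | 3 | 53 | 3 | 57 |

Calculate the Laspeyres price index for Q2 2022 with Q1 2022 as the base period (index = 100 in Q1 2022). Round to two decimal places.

117.14

Laspeyres price index uses base-period quantities as weights.
ΣP(Q2 2022)·Q(Q1 2022) = 4×109 + 10×111 + 436×8 + 3×53 = 436 + 1110 + 3488 + 159 = 5193
ΣP(Q1 2022)·Q(Q1 2022) = 5×109 + 7×111 + 369×8 + 3×53 = 545 + 777 + 2952 + 159 = 4433
Index = 5193 / 4433 × 100 = 117.1441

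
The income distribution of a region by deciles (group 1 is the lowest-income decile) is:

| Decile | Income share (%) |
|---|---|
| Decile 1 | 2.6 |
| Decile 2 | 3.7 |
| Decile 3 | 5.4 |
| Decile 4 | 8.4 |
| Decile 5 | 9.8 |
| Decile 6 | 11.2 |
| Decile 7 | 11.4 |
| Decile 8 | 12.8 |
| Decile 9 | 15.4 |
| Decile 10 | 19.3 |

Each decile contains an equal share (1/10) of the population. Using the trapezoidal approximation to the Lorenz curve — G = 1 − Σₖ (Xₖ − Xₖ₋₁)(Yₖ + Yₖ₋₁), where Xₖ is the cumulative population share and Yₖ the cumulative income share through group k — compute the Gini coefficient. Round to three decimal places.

Cumulative income shares Yₖ: 0.0260, 0.0630, 0.1170, 0.2010, 0.2990, 0.4110, 0.5250, 0.6530, 0.8070, 1.0000
Σ (Xₖ−Xₖ₋₁)(Yₖ+Yₖ₋₁) = (1/10)(0.0260+0.0000) + (1/10)(0.0630+0.0260) + (1/10)(0.1170+0.0630) + (1/10)(0.2010+0.1170) + (1/10)(0.2990+0.2010) + (1/10)(0.4110+0.2990) + (1/10)(0.5250+0.4110) + (1/10)(0.6530+0.5250) + (1/10)(0.8070+0.6530) + (1/10)(1.0000+0.8070)
  = 0.0026 + 0.0089 + 0.0180 + 0.0318 + 0.0500 + 0.0710 + 0.0936 + 0.1178 + 0.1460 + 0.1807 = 0.7204
G = 1 − 0.7204 = 0.2796

0.280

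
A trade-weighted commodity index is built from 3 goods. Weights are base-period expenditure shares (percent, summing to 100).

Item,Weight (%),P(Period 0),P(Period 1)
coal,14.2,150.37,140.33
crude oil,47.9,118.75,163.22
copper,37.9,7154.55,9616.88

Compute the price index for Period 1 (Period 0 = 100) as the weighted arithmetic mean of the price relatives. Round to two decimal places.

130.03

coal: 14.2 × (140.33/150.37) = 14.2 × 0.933231 = 13.2519
crude oil: 47.9 × (163.22/118.75) = 47.9 × 1.374484 = 65.8378
copper: 37.9 × (9616.88/7154.55) = 37.9 × 1.344163 = 50.9438
Index = Σ wᵢ·(p₁ᵢ/p₀ᵢ) = 13.2519 + 65.8378 + 50.9438 = 130.0334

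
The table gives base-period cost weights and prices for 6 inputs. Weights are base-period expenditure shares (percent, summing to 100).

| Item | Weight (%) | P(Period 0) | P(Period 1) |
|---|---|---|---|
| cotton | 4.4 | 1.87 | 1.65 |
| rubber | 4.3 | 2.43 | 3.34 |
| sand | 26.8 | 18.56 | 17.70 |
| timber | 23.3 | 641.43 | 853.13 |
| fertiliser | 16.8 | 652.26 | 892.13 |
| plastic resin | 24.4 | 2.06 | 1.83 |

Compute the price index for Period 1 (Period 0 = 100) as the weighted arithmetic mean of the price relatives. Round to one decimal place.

111.0

cotton: 4.4 × (1.65/1.87) = 4.4 × 0.882353 = 3.8824
rubber: 4.3 × (3.34/2.43) = 4.3 × 1.374486 = 5.9103
sand: 26.8 × (17.70/18.56) = 26.8 × 0.953664 = 25.5582
timber: 23.3 × (853.13/641.43) = 23.3 × 1.330044 = 30.9900
fertiliser: 16.8 × (892.13/652.26) = 16.8 × 1.367752 = 22.9782
plastic resin: 24.4 × (1.83/2.06) = 24.4 × 0.888350 = 21.6757
Index = Σ wᵢ·(p₁ᵢ/p₀ᵢ) = 3.8824 + 5.9103 + 25.5582 + 30.9900 + 22.9782 + 21.6757 = 110.9948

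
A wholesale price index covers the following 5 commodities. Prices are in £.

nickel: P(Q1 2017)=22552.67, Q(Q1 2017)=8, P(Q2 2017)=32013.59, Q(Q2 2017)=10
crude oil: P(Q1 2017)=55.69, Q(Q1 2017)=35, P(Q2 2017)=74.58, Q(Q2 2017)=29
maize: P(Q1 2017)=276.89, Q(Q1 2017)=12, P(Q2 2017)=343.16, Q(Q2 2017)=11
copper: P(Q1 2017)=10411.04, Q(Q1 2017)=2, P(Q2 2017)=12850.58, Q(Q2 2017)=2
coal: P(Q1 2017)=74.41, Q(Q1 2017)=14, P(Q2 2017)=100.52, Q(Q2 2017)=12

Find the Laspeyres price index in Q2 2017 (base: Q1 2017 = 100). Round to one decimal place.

139.7

Laspeyres price index uses base-period quantities as weights.
ΣP(Q2 2017)·Q(Q1 2017) = 32013.59×8 + 74.58×35 + 343.16×12 + 12850.58×2 + 100.52×14 = 256108.72 + 2610.3 + 4117.92 + 25701.16 + 1407.28 = 289945.38
ΣP(Q1 2017)·Q(Q1 2017) = 22552.67×8 + 55.69×35 + 276.89×12 + 10411.04×2 + 74.41×14 = 180421.36 + 1949.15 + 3322.68 + 20822.08 + 1041.74 = 207557.01
Index = 289945.38 / 207557.01 × 100 = 139.6943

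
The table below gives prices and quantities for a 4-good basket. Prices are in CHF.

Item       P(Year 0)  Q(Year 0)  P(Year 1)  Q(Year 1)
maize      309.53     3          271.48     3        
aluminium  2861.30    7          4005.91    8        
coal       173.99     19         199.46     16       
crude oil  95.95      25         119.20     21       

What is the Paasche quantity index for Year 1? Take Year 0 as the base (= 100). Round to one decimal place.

Paasche quantity index uses current-period prices as weights.
ΣP(Year 1)·Q(Year 1) = 271.48×3 + 4005.91×8 + 199.46×16 + 119.20×21 = 814.44 + 32047.28 + 3191.36 + 2503.2 = 38556.28
ΣP(Year 1)·Q(Year 0) = 271.48×3 + 4005.91×7 + 199.46×19 + 119.20×25 = 814.44 + 28041.37 + 3789.74 + 2980 = 35625.55
Index = 38556.28 / 35625.55 × 100 = 108.2265

108.2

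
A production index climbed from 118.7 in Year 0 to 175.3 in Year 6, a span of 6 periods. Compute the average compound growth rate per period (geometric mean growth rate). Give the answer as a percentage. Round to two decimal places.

Growth factor = (175.3/118.7)^(1/6) = (1.476832)^(1/6) = 1.067141
Growth rate = 1.067141 − 1 = 0.067141 = 6.7141%

6.71%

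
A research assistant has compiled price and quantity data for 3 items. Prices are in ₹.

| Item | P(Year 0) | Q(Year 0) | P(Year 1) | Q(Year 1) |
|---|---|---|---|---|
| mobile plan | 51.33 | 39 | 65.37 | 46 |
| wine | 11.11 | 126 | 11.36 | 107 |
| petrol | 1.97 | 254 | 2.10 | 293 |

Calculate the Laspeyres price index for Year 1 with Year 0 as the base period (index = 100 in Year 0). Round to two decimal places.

115.69

Laspeyres price index uses base-period quantities as weights.
ΣP(Year 1)·Q(Year 0) = 65.37×39 + 11.36×126 + 2.10×254 = 2549.43 + 1431.36 + 533.4 = 4514.19
ΣP(Year 0)·Q(Year 0) = 51.33×39 + 11.11×126 + 1.97×254 = 2001.87 + 1399.86 + 500.38 = 3902.11
Index = 4514.19 / 3902.11 × 100 = 115.6859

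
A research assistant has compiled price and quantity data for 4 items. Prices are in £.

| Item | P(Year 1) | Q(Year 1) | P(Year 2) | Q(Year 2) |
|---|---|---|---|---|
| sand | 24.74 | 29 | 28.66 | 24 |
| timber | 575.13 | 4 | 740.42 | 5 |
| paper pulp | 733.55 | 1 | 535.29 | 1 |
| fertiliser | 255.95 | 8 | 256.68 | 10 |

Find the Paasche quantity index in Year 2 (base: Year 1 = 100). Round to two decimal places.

Paasche quantity index uses current-period prices as weights.
ΣP(Year 2)·Q(Year 2) = 28.66×24 + 740.42×5 + 535.29×1 + 256.68×10 = 687.84 + 3702.1 + 535.29 + 2566.8 = 7492.03
ΣP(Year 2)·Q(Year 1) = 28.66×29 + 740.42×4 + 535.29×1 + 256.68×8 = 831.14 + 2961.68 + 535.29 + 2053.44 = 6381.55
Index = 7492.03 / 6381.55 × 100 = 117.4014

117.40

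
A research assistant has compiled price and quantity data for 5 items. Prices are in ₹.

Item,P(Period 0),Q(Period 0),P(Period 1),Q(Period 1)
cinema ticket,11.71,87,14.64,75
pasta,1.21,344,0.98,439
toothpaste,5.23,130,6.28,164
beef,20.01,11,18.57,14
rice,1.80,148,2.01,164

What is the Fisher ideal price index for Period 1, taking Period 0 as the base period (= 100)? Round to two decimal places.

Laspeyres component (base-period weights):
ΣP(Period 1)Q(Period 0) = 14.64×87 + 0.98×344 + 6.28×130 + 18.57×11 + 2.01×148 = 1273.68 + 337.12 + 816.4 + 204.27 + 297.48 = 2928.95
ΣP(Period 0)Q(Period 0) = 11.71×87 + 1.21×344 + 5.23×130 + 20.01×11 + 1.80×148 = 1018.77 + 416.24 + 679.9 + 220.11 + 266.4 = 2601.42
L = 2928.95 / 2601.42 × 100 = 112.5904
Paasche component (current-period weights):
ΣP(Period 1)Q(Period 1) = 14.64×75 + 0.98×439 + 6.28×164 + 18.57×14 + 2.01×164 = 1098 + 430.22 + 1029.92 + 259.98 + 329.64 = 3147.76
ΣP(Period 0)Q(Period 1) = 11.71×75 + 1.21×439 + 5.23×164 + 20.01×14 + 1.80×164 = 878.25 + 531.19 + 857.72 + 280.14 + 295.2 = 2842.5
P = 3147.76 / 2842.5 × 100 = 110.7391
Fisher = √(L × P) = √(112.5904 × 110.7391) = 111.6609

111.66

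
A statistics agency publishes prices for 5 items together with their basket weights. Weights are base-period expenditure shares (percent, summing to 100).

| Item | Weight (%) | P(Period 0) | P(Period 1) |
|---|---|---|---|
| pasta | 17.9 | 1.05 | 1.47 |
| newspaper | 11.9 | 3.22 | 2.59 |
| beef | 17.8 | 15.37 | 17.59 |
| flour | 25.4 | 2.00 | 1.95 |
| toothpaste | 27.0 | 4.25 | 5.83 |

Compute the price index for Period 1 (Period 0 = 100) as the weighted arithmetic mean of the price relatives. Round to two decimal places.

116.81

pasta: 17.9 × (1.47/1.05) = 17.9 × 1.400000 = 25.0600
newspaper: 11.9 × (2.59/3.22) = 11.9 × 0.804348 = 9.5717
beef: 17.8 × (17.59/15.37) = 17.8 × 1.144437 = 20.3710
flour: 25.4 × (1.95/2.00) = 25.4 × 0.975000 = 24.7650
toothpaste: 27.0 × (5.83/4.25) = 27.0 × 1.371765 = 37.0376
Index = Σ wᵢ·(p₁ᵢ/p₀ᵢ) = 25.0600 + 9.5717 + 20.3710 + 24.7650 + 37.0376 = 116.8054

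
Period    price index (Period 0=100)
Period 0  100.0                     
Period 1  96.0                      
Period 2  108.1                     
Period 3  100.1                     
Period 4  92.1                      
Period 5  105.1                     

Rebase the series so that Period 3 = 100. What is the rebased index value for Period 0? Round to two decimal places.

Rebased(Period 0) = 100.0 / 100.1 × 100 = 99.9001

99.90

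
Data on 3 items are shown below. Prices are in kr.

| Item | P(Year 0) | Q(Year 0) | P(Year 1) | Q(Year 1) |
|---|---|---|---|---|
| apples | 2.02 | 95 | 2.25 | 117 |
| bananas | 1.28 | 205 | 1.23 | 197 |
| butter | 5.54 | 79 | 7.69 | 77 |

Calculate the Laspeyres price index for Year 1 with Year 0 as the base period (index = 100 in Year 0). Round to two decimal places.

120.34

Laspeyres price index uses base-period quantities as weights.
ΣP(Year 1)·Q(Year 0) = 2.25×95 + 1.23×205 + 7.69×79 = 213.75 + 252.15 + 607.51 = 1073.41
ΣP(Year 0)·Q(Year 0) = 2.02×95 + 1.28×205 + 5.54×79 = 191.9 + 262.4 + 437.66 = 891.96
Index = 1073.41 / 891.96 × 100 = 120.3428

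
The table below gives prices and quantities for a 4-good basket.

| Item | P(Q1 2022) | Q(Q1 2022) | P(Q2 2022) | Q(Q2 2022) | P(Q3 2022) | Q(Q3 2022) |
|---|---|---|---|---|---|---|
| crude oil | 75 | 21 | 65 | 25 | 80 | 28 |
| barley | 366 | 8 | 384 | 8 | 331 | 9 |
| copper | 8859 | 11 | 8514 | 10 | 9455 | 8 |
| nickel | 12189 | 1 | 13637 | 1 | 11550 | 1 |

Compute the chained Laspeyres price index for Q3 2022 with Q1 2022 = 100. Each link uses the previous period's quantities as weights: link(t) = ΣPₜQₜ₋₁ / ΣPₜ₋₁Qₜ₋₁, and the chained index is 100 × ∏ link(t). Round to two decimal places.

104.77

Link Q1 2022→Q2 2022:
ΣP(Q2 2022)Q(Q1 2022) = 65×21 + 384×8 + 8514×11 + 13637×1 = 1365 + 3072 + 93654 + 13637 = 111728
ΣP(Q1 2022)Q(Q1 2022) = 75×21 + 366×8 + 8859×11 + 12189×1 = 1575 + 2928 + 97449 + 12189 = 114141
link = 111728/114141 = 0.978859
Link Q2 2022→Q3 2022:
ΣP(Q3 2022)Q(Q2 2022) = 80×25 + 331×8 + 9455×10 + 11550×1 = 2000 + 2648 + 94550 + 11550 = 110748
ΣP(Q2 2022)Q(Q2 2022) = 65×25 + 384×8 + 8514×10 + 13637×1 = 1625 + 3072 + 85140 + 13637 = 103474
link = 110748/103474 = 1.070298
Chained index = 100 × 0.978859 × 1.070298 = 104.7671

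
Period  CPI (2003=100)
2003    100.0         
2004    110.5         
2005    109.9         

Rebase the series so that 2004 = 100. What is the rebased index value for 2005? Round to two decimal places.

Rebased(2005) = 109.9 / 110.5 × 100 = 99.4570

99.46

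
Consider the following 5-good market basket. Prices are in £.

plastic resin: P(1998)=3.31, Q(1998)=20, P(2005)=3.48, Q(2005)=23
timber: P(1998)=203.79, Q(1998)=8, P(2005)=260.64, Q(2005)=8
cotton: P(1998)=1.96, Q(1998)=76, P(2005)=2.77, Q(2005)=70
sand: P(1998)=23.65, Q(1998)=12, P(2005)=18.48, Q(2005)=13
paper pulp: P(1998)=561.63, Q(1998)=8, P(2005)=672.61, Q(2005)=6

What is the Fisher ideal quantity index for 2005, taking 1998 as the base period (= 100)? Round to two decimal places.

Laspeyres component (base-period weights):
ΣP(1998)Q(2005) = 3.31×23 + 203.79×8 + 1.96×70 + 23.65×13 + 561.63×6 = 76.13 + 1630.32 + 137.2 + 307.45 + 3369.78 = 5520.88
ΣP(1998)Q(1998) = 3.31×20 + 203.79×8 + 1.96×76 + 23.65×12 + 561.63×8 = 66.2 + 1630.32 + 148.96 + 283.8 + 4493.04 = 6622.32
L = 5520.88 / 6622.32 × 100 = 83.3678
Paasche component (current-period weights):
ΣP(2005)Q(2005) = 3.48×23 + 260.64×8 + 2.77×70 + 18.48×13 + 672.61×6 = 80.04 + 2085.12 + 193.9 + 240.24 + 4035.66 = 6634.96
ΣP(2005)Q(1998) = 3.48×20 + 260.64×8 + 2.77×76 + 18.48×12 + 672.61×8 = 69.6 + 2085.12 + 210.52 + 221.76 + 5380.88 = 7967.88
P = 6634.96 / 7967.88 × 100 = 83.2713
Fisher = √(L × P) = √(83.3678 × 83.2713) = 83.3195

83.32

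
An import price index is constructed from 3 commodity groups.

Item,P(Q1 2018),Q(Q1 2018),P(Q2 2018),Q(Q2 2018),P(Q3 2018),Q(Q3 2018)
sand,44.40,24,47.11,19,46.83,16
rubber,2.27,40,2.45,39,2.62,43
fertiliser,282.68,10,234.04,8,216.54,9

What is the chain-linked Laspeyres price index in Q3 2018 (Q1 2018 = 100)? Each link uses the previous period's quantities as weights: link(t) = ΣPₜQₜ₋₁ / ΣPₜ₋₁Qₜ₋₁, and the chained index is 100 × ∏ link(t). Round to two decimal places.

Link Q1 2018→Q2 2018:
ΣP(Q2 2018)Q(Q1 2018) = 47.11×24 + 2.45×40 + 234.04×10 = 1130.64 + 98 + 2340.4 = 3569.04
ΣP(Q1 2018)Q(Q1 2018) = 44.40×24 + 2.27×40 + 282.68×10 = 1065.6 + 90.8 + 2826.8 = 3983.2
link = 3569.04/3983.2 = 0.896023
Link Q2 2018→Q3 2018:
ΣP(Q3 2018)Q(Q2 2018) = 46.83×19 + 2.62×39 + 216.54×8 = 889.77 + 102.18 + 1732.32 = 2724.27
ΣP(Q2 2018)Q(Q2 2018) = 47.11×19 + 2.45×39 + 234.04×8 = 895.09 + 95.55 + 1872.32 = 2862.96
link = 2724.27/2862.96 = 0.951557
Chained index = 100 × 0.896023 × 0.951557 = 85.2617

85.26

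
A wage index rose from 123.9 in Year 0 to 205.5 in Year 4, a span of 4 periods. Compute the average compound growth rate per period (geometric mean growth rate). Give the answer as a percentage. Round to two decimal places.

Growth factor = (205.5/123.9)^(1/4) = (1.658596)^(1/4) = 1.134841
Growth rate = 1.134841 − 1 = 0.134841 = 13.4841%

13.48%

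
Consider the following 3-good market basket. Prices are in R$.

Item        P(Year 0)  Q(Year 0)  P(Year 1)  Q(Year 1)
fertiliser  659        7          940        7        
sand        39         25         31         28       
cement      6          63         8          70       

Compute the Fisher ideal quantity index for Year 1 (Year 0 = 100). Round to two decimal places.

102.28

Laspeyres component (base-period weights):
ΣP(Year 0)Q(Year 1) = 659×7 + 39×28 + 6×70 = 4613 + 1092 + 420 = 6125
ΣP(Year 0)Q(Year 0) = 659×7 + 39×25 + 6×63 = 4613 + 975 + 378 = 5966
L = 6125 / 5966 × 100 = 102.6651
Paasche component (current-period weights):
ΣP(Year 1)Q(Year 1) = 940×7 + 31×28 + 8×70 = 6580 + 868 + 560 = 8008
ΣP(Year 1)Q(Year 0) = 940×7 + 31×25 + 8×63 = 6580 + 775 + 504 = 7859
P = 8008 / 7859 × 100 = 101.8959
Fisher = √(L × P) = √(102.6651 × 101.8959) = 102.2798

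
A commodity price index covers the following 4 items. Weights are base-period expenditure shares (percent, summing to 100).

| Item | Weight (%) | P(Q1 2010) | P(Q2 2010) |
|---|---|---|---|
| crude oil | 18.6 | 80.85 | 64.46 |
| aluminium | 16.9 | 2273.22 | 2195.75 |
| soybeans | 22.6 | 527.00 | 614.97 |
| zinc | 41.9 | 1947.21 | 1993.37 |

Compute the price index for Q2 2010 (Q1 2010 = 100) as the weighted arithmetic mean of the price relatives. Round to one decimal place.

100.4

crude oil: 18.6 × (64.46/80.85) = 18.6 × 0.797279 = 14.8294
aluminium: 16.9 × (2195.75/2273.22) = 16.9 × 0.965921 = 16.3241
soybeans: 22.6 × (614.97/527.00) = 22.6 × 1.166926 = 26.3725
zinc: 41.9 × (1993.37/1947.21) = 41.9 × 1.023706 = 42.8933
Index = Σ wᵢ·(p₁ᵢ/p₀ᵢ) = 14.8294 + 16.3241 + 26.3725 + 42.8933 = 100.4192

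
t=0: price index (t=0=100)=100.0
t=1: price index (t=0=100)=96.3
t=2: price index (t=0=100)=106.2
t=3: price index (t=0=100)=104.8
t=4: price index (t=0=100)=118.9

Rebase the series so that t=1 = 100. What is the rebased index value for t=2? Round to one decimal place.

Rebased(t=2) = 106.2 / 96.3 × 100 = 110.2804

110.3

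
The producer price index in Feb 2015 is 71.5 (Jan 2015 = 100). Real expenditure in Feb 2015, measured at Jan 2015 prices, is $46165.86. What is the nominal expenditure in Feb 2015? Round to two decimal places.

Nominal = Real × (Index/100) = 46165.86 × (71.5/100)
        = 46165.86 × 0.715 = 33008.5899

33008.59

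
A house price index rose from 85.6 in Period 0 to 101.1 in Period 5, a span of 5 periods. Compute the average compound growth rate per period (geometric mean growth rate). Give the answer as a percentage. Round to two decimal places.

3.38%

Growth factor = (101.1/85.6)^(1/5) = (1.181075)^(1/5) = 1.033845
Growth rate = 1.033845 − 1 = 0.033845 = 3.3845%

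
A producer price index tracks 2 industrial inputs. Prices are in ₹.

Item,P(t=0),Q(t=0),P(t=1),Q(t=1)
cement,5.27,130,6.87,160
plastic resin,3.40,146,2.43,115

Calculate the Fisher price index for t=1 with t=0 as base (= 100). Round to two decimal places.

108.62

Laspeyres component (base-period weights):
ΣP(t=1)Q(t=0) = 6.87×130 + 2.43×146 = 893.1 + 354.78 = 1247.88
ΣP(t=0)Q(t=0) = 5.27×130 + 3.40×146 = 685.1 + 496.4 = 1181.5
L = 1247.88 / 1181.5 × 100 = 105.6183
Paasche component (current-period weights):
ΣP(t=1)Q(t=1) = 6.87×160 + 2.43×115 = 1099.2 + 279.45 = 1378.65
ΣP(t=0)Q(t=1) = 5.27×160 + 3.40×115 = 843.2 + 391 = 1234.2
P = 1378.65 / 1234.2 × 100 = 111.7039
Fisher = √(L × P) = √(105.6183 × 111.7039) = 108.6185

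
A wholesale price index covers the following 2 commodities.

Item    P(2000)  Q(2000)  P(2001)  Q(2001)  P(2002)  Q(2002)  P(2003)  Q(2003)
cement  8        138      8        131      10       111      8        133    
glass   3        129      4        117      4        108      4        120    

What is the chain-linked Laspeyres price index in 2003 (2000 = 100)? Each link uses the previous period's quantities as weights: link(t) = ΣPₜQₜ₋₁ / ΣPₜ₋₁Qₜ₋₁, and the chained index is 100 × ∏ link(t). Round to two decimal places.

109.08

Link 2000→2001:
ΣP(2001)Q(2000) = 8×138 + 4×129 = 1104 + 516 = 1620
ΣP(2000)Q(2000) = 8×138 + 3×129 = 1104 + 387 = 1491
link = 1620/1491 = 1.086519
Link 2001→2002:
ΣP(2002)Q(2001) = 10×131 + 4×117 = 1310 + 468 = 1778
ΣP(2001)Q(2001) = 8×131 + 4×117 = 1048 + 468 = 1516
link = 1778/1516 = 1.172823
Link 2002→2003:
ΣP(2003)Q(2002) = 8×111 + 4×108 = 888 + 432 = 1320
ΣP(2002)Q(2002) = 10×111 + 4×108 = 1110 + 432 = 1542
link = 1320/1542 = 0.856031
Chained index = 100 × 1.086519 × 1.172823 × 0.856031 = 109.0836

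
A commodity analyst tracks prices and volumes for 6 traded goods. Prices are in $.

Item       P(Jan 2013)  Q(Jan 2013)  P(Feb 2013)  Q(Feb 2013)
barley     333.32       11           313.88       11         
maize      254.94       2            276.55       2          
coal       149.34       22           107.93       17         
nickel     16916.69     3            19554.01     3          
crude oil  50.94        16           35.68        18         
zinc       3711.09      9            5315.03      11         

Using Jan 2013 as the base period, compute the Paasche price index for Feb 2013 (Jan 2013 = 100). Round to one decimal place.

Paasche price index uses current-period quantities as weights.
ΣP(Feb 2013)·Q(Feb 2013) = 313.88×11 + 276.55×2 + 107.93×17 + 19554.01×3 + 35.68×18 + 5315.03×11 = 3452.68 + 553.1 + 1834.81 + 58662.03 + 642.24 + 58465.33 = 123610.19
ΣP(Jan 2013)·Q(Feb 2013) = 333.32×11 + 254.94×2 + 149.34×17 + 16916.69×3 + 50.94×18 + 3711.09×11 = 3666.52 + 509.88 + 2538.78 + 50750.07 + 916.92 + 40821.99 = 99204.16
Index = 123610.19 / 99204.16 × 100 = 124.6018

124.6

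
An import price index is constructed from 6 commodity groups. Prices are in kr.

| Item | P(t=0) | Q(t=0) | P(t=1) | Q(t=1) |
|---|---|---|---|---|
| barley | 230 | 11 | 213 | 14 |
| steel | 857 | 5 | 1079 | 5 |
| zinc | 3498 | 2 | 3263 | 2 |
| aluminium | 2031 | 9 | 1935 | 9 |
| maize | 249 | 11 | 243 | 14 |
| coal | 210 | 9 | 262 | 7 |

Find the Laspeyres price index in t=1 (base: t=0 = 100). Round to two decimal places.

Laspeyres price index uses base-period quantities as weights.
ΣP(t=1)·Q(t=0) = 213×11 + 1079×5 + 3263×2 + 1935×9 + 243×11 + 262×9 = 2343 + 5395 + 6526 + 17415 + 2673 + 2358 = 36710
ΣP(t=0)·Q(t=0) = 230×11 + 857×5 + 3498×2 + 2031×9 + 249×11 + 210×9 = 2530 + 4285 + 6996 + 18279 + 2739 + 1890 = 36719
Index = 36710 / 36719 × 100 = 99.9755

99.98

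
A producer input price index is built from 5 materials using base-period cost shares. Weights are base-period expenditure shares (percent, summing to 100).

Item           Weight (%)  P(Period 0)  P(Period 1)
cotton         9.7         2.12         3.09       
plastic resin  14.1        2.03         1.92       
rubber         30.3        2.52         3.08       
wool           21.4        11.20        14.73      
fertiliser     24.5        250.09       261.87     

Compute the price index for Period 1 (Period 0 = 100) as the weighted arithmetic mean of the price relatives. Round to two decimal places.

cotton: 9.7 × (3.09/2.12) = 9.7 × 1.457547 = 14.1382
plastic resin: 14.1 × (1.92/2.03) = 14.1 × 0.945813 = 13.3360
rubber: 30.3 × (3.08/2.52) = 30.3 × 1.222222 = 37.0333
wool: 21.4 × (14.73/11.20) = 21.4 × 1.315179 = 28.1448
fertiliser: 24.5 × (261.87/250.09) = 24.5 × 1.047103 = 25.6540
Index = Σ wᵢ·(p₁ᵢ/p₀ᵢ) = 14.1382 + 13.3360 + 37.0333 + 28.1448 + 25.6540 = 118.3063

118.31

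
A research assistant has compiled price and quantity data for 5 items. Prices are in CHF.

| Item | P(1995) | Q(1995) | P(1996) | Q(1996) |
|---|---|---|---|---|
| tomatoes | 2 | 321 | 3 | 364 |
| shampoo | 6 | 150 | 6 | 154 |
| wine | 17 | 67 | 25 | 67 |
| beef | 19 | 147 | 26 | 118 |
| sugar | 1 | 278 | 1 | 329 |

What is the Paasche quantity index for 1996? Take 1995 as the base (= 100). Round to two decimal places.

92.80

Paasche quantity index uses current-period prices as weights.
ΣP(1996)·Q(1996) = 3×364 + 6×154 + 25×67 + 26×118 + 1×329 = 1092 + 924 + 1675 + 3068 + 329 = 7088
ΣP(1996)·Q(1995) = 3×321 + 6×150 + 25×67 + 26×147 + 1×278 = 963 + 900 + 1675 + 3822 + 278 = 7638
Index = 7088 / 7638 × 100 = 92.7992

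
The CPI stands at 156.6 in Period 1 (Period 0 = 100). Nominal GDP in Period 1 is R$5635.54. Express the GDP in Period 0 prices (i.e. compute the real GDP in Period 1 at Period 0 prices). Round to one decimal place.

Real = Nominal ÷ (Index/100) = 5635.54 ÷ (156.6/100)
     = 5635.54 ÷ 1.566 = 3598.6845

3598.7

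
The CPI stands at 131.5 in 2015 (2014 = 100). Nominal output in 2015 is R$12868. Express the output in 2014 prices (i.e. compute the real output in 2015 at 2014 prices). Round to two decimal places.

Real = Nominal ÷ (Index/100) = 12868 ÷ (131.5/100)
     = 12868 ÷ 1.315 = 9785.5513

9785.55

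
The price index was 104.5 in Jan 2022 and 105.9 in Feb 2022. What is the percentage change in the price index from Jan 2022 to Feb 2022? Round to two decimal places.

1.34%

Change = (105.9 − 104.5) / 104.5 × 100
       = 1.4 / 104.5 × 100 = 1.3397%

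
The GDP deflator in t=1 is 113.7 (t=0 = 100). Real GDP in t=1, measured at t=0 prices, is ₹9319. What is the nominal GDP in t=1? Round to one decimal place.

Nominal = Real × (Index/100) = 9319 × (113.7/100)
        = 9319 × 1.137 = 10595.7030

10595.7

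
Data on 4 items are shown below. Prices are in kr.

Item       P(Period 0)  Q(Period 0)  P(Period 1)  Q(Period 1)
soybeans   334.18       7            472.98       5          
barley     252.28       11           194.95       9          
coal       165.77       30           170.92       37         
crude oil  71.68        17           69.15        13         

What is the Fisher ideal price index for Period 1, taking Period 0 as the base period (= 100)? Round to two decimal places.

103.52

Laspeyres component (base-period weights):
ΣP(Period 1)Q(Period 0) = 472.98×7 + 194.95×11 + 170.92×30 + 69.15×17 = 3310.86 + 2144.45 + 5127.6 + 1175.55 = 11758.46
ΣP(Period 0)Q(Period 0) = 334.18×7 + 252.28×11 + 165.77×30 + 71.68×17 = 2339.26 + 2775.08 + 4973.1 + 1218.56 = 11306
L = 11758.46 / 11306 × 100 = 104.0019
Paasche component (current-period weights):
ΣP(Period 1)Q(Period 1) = 472.98×5 + 194.95×9 + 170.92×37 + 69.15×13 = 2364.9 + 1754.55 + 6324.04 + 898.95 = 11342.44
ΣP(Period 0)Q(Period 1) = 334.18×5 + 252.28×9 + 165.77×37 + 71.68×13 = 1670.9 + 2270.52 + 6133.49 + 931.84 = 11006.75
P = 11342.44 / 11006.75 × 100 = 103.0499
Fisher = √(L × P) = √(104.0019 × 103.0499) = 103.5248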